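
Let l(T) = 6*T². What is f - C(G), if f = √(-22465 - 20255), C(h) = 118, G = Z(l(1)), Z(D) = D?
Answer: -118 + 4*I*√2670 ≈ -118.0 + 206.69*I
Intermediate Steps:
G = 6 (G = 6*1² = 6*1 = 6)
f = 4*I*√2670 (f = √(-42720) = 4*I*√2670 ≈ 206.69*I)
f - C(G) = 4*I*√2670 - 1*118 = 4*I*√2670 - 118 = -118 + 4*I*√2670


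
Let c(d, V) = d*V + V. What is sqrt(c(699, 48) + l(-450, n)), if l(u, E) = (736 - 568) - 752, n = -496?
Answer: 2*sqrt(8254) ≈ 181.70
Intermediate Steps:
c(d, V) = V + V*d (c(d, V) = V*d + V = V + V*d)
l(u, E) = -584 (l(u, E) = 168 - 752 = -584)
sqrt(c(699, 48) + l(-450, n)) = sqrt(48*(1 + 699) - 584) = sqrt(48*700 - 584) = sqrt(33600 - 584) = sqrt(33016) = 2*sqrt(8254)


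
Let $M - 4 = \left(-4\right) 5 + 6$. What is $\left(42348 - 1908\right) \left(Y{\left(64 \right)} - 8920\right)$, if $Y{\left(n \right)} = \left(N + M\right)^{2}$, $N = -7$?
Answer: $-349037640$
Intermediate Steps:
$M = -10$ ($M = 4 + \left(\left(-4\right) 5 + 6\right) = 4 + \left(-20 + 6\right) = 4 - 14 = -10$)
$Y{\left(n \right)} = 289$ ($Y{\left(n \right)} = \left(-7 - 10\right)^{2} = \left(-17\right)^{2} = 289$)
$\left(42348 - 1908\right) \left(Y{\left(64 \right)} - 8920\right) = \left(42348 - 1908\right) \left(289 - 8920\right) = 40440 \left(-8631\right) = -349037640$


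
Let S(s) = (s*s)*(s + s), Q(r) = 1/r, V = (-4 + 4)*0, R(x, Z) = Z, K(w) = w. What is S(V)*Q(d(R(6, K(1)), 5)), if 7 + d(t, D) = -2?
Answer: 0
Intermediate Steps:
d(t, D) = -9 (d(t, D) = -7 - 2 = -9)
V = 0 (V = 0*0 = 0)
S(s) = 2*s³ (S(s) = s²*(2*s) = 2*s³)
S(V)*Q(d(R(6, K(1)), 5)) = (2*0³)/(-9) = (2*0)*(-⅑) = 0*(-⅑) = 0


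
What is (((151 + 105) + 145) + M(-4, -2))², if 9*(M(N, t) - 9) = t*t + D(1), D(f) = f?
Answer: 13653025/81 ≈ 1.6856e+5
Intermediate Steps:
M(N, t) = 82/9 + t²/9 (M(N, t) = 9 + (t*t + 1)/9 = 9 + (t² + 1)/9 = 9 + (1 + t²)/9 = 9 + (⅑ + t²/9) = 82/9 + t²/9)
(((151 + 105) + 145) + M(-4, -2))² = (((151 + 105) + 145) + (82/9 + (⅑)*(-2)²))² = ((256 + 145) + (82/9 + (⅑)*4))² = (401 + (82/9 + 4/9))² = (401 + 86/9)² = (3695/9)² = 13653025/81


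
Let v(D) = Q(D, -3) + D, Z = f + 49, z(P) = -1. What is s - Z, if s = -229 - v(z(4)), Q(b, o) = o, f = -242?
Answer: -32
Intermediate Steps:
Z = -193 (Z = -242 + 49 = -193)
v(D) = -3 + D
s = -225 (s = -229 - (-3 - 1) = -229 - 1*(-4) = -229 + 4 = -225)
s - Z = -225 - 1*(-193) = -225 + 193 = -32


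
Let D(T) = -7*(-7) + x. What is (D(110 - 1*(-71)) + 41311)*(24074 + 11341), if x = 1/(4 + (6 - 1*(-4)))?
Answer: 20506737015/14 ≈ 1.4648e+9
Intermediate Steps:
x = 1/14 (x = 1/(4 + (6 + 4)) = 1/(4 + 10) = 1/14 ≈ 0.071429)
D(T) = 687/14 (D(T) = -7*(-7) + 1/14 = 49 + 1/14 = 687/14)
(D(110 - 1*(-71)) + 41311)*(24074 + 11341) = (687/14 + 41311)*(24074 + 11341) = (579041/14)*35415 = 20506737015/14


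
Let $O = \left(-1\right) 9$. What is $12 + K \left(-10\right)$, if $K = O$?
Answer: $102$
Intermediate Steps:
$O = -9$
$K = -9$
$12 + K \left(-10\right) = 12 - -90 = 12 + 90 = 102$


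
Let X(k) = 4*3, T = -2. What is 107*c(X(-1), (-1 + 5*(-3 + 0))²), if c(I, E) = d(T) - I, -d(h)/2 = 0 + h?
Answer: -856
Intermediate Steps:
d(h) = -2*h (d(h) = -2*(0 + h) = -2*h)
X(k) = 12
c(I, E) = 4 - I (c(I, E) = -2*(-2) - I = 4 - I)
107*c(X(-1), (-1 + 5*(-3 + 0))²) = 107*(4 - 1*12) = 107*(4 - 12) = 107*(-8) = -856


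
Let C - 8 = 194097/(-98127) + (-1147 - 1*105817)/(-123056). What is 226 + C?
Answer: 234349035517/1006259676 ≈ 232.89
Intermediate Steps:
C = 6934348741/1006259676 (C = 8 + (194097/(-98127) + (-1147 - 1*105817)/(-123056)) = 8 + (194097*(-1/98127) + (-1147 - 105817)*(-1/123056)) = 8 + (-64699/32709 - 106964*(-1/123056)) = 8 + (-64699/32709 + 26741/30764) = 8 - 1115728667/1006259676 = 6934348741/1006259676 ≈ 6.8912)
226 + C = 226 + 6934348741/1006259676 = 234349035517/1006259676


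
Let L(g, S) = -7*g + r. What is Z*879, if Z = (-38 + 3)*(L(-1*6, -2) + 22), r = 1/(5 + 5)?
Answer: -3944073/2 ≈ -1.9720e+6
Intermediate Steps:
r = ⅒ (r = 1/10 = ⅒ ≈ 0.10000)
L(g, S) = ⅒ - 7*g (L(g, S) = -7*g + ⅒ = ⅒ - 7*g)
Z = -4487/2 (Z = (-38 + 3)*((⅒ - (-7)*6) + 22) = -35*((⅒ - 7*(-6)) + 22) = -35*((⅒ + 42) + 22) = -35*(421/10 + 22) = -35*641/10 = -4487/2 ≈ -2243.5)
Z*879 = -4487/2*879 = -3944073/2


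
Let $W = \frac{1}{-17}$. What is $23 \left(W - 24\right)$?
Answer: $- \frac{9407}{17} \approx -553.35$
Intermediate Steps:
$W = - \frac{1}{17} \approx -0.058824$
$23 \left(W - 24\right) = 23 \left(- \frac{1}{17} - 24\right) = 23 \left(- \frac{409}{17}\right) = - \frac{9407}{17}$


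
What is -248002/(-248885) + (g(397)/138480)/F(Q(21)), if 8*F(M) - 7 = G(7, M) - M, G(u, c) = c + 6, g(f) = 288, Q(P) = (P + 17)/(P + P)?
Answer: 143280946/143606645 ≈ 0.99773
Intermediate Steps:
Q(P) = (17 + P)/(2*P) (Q(P) = (17 + P)/((2*P)) = (17 + P)*(1/(2*P)) = (17 + P)/(2*P))
G(u, c) = 6 + c
F(M) = 13/8 (F(M) = 7/8 + ((6 + M) - M)/8 = 7/8 + (1/8)*6 = 7/8 + 3/4 = 13/8)
-248002/(-248885) + (g(397)/138480)/F(Q(21)) = -248002/(-248885) + (288/138480)/(13/8) = -248002*(-1/248885) + (288*(1/138480))*(8/13) = 248002/248885 + (6/2885)*(8/13) = 248002/248885 + 48/37505 = 143280946/143606645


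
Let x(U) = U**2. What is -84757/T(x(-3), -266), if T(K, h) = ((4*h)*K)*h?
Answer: -84757/2547216 ≈ -0.033274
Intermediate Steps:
T(K, h) = 4*K*h**2 (T(K, h) = (4*K*h)*h = 4*K*h**2)
-84757/T(x(-3), -266) = -84757/(4*(-3)**2*(-266)**2) = -84757/(4*9*70756) = -84757/2547216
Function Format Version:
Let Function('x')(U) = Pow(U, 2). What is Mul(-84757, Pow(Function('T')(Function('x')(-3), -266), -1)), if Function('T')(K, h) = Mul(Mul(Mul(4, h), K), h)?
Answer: Rational(-84757, 2547216) ≈ -0.033274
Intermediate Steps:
Function('T')(K, h) = Mul(4, K, Pow(h, 2)) (Function('T')(K, h) = Mul(Mul(4, K, h), h) = Mul(4, K, Pow(h, 2)))
Mul(-84757, Pow(Function('T')(Function('x')(-3), -266), -1)) = Mul(-84757, Pow(Mul(4, Pow(-3, 2), Pow(-266, 2)), -1)) = Mul(-84757, Pow(Mul(4, 9, 70756), -1)) = Mul(-84757, Pow(2547216, -1)) = Mul(-84757, Rational(1, 2547216)) = Rational(-84757, 2547216)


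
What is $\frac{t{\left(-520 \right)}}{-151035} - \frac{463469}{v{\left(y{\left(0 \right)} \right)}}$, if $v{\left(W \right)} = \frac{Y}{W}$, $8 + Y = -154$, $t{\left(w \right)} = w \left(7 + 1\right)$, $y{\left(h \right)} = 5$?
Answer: $\frac{23333391733}{1631178} \approx 14305.0$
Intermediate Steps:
$t{\left(w \right)} = 8 w$ ($t{\left(w \right)} = w 8 = 8 w$)
$Y = -162$ ($Y = -8 - 154 = -162$)
$v{\left(W \right)} = - \frac{162}{W}$
$\frac{t{\left(-520 \right)}}{-151035} - \frac{463469}{v{\left(y{\left(0 \right)} \right)}} = \frac{8 \left(-520\right)}{-151035} - \frac{463469}{\left(-162\right) \frac{1}{5}} = \left(-4160\right) \left(- \frac{1}{151035}\right) - \frac{463469}{\left(-162\right) \frac{1}{5}} = \frac{832}{30207} - \frac{463469}{- \frac{162}{5}} = \frac{832}{30207} - - \frac{2317345}{162} = \frac{832}{30207} + \frac{2317345}{162} = \frac{23333391733}{1631178}$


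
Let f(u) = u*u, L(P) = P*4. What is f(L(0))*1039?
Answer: 0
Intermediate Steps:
L(P) = 4*P
f(u) = u²
f(L(0))*1039 = (4*0)²*1039 = 0²*1039 = 0*1039 = 0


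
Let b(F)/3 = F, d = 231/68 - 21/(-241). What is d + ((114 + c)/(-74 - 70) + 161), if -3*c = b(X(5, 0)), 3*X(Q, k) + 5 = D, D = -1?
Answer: 12070645/73746 ≈ 163.68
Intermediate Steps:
d = 57099/16388 (d = 231*(1/68) - 21*(-1/241) = 231/68 + 21/241 = 57099/16388 ≈ 3.4842)
X(Q, k) = -2 (X(Q, k) = -5/3 + (⅓)*(-1) = -5/3 - ⅓ = -2)
b(F) = 3*F
c = 2 (c = -(-2) = -⅓*(-6) = 2)
d + ((114 + c)/(-74 - 70) + 161) = 57099/16388 + ((114 + 2)/(-74 - 70) + 161) = 57099/16388 + (116/(-144) + 161) = 57099/16388 + (116*(-1/144) + 161) = 57099/16388 + (-29/36 + 161) = 57099/16388 + 5767/36 = 12070645/73746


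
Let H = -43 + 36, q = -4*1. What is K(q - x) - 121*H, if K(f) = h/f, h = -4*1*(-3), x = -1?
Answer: 843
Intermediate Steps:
q = -4
h = 12 (h = -4*(-3) = 12)
K(f) = 12/f
H = -7
K(q - x) - 121*H = 12/(-4 - 1*(-1)) - 121*(-7) = 12/(-4 + 1) + 847 = 12/(-3) + 847 = 12*(-1/3) + 847 = -4 + 847 = 843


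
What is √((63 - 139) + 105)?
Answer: √29 ≈ 5.3852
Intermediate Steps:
√((63 - 139) + 105) = √(-76 + 105) = √29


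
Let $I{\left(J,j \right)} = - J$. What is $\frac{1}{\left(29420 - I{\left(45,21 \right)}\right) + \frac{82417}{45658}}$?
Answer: $\frac{45658}{1345395387} \approx 3.3936 \cdot 10^{-5}$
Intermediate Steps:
$\frac{1}{\left(29420 - I{\left(45,21 \right)}\right) + \frac{82417}{45658}} = \frac{1}{\left(29420 - \left(-1\right) 45\right) + \frac{82417}{45658}} = \frac{1}{\left(29420 - -45\right) + 82417 \cdot \frac{1}{45658}} = \frac{1}{\left(29420 + 45\right) + \frac{82417}{45658}} = \frac{1}{29465 + \frac{82417}{45658}} = \frac{1}{\frac{1345395387}{45658}} = \frac{45658}{1345395387}$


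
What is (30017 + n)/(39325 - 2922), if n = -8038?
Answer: 21979/36403 ≈ 0.60377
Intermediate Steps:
(30017 + n)/(39325 - 2922) = (30017 - 8038)/(39325 - 2922) = 21979/36403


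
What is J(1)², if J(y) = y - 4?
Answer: 9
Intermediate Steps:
J(y) = -4 + y
J(1)² = (-4 + 1)² = (-3)² = 9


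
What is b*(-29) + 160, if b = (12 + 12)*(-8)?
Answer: 5728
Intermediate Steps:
b = -192 (b = 24*(-8) = -192)
b*(-29) + 160 = -192*(-29) + 160 = 5568 + 160 = 5728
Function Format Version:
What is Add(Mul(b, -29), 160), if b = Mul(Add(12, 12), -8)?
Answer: 5728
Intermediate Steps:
b = -192 (b = Mul(24, -8) = -192)
Add(Mul(b, -29), 160) = Add(Mul(-192, -29), 160) = Add(5568, 160) = 5728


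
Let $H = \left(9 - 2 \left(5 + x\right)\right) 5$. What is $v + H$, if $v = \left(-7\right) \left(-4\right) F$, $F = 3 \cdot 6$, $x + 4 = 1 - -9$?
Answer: $439$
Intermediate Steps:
$x = 6$ ($x = -4 + \left(1 - -9\right) = -4 + \left(1 + 9\right) = -4 + 10 = 6$)
$F = 18$
$v = 504$ ($v = \left(-7\right) \left(-4\right) 18 = 28 \cdot 18 = 504$)
$H = -65$ ($H = \left(9 - 2 \left(5 + 6\right)\right) 5 = \left(9 - 22\right) 5 = \left(-13\right) 5 = -65$)
$v + H = 504 - 65 = 439$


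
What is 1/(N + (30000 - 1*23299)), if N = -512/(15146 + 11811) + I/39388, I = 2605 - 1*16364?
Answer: 1061782316/7114612231497 ≈ 0.00014924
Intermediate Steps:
I = -13759 (I = 2605 - 16364 = -13759)
N = -391068019/1061782316 (N = -512/(15146 + 11811) - 13759/39388 = -512/26957 - 13759*1/39388 = -512*1/26957 - 13759/39388 = -512/26957 - 13759/39388 = -391068019/1061782316 ≈ -0.36831)
1/(N + (30000 - 1*23299)) = 1/(-391068019/1061782316 + (30000 - 1*23299)) = 1/(-391068019/1061782316 + (30000 - 23299)) = 1/(-391068019/1061782316 + 6701) = 1/(7114612231497/1061782316) = 1061782316/7114612231497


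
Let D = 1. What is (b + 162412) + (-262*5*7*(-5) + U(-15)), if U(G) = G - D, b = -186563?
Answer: 21683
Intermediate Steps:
U(G) = -1 + G (U(G) = G - 1*1 = G - 1 = -1 + G)
(b + 162412) + (-262*5*7*(-5) + U(-15)) = (-186563 + 162412) + (-262*5*7*(-5) + (-1 - 15)) = -24151 + (-9170*(-5) - 16) = -24151 + (-262*(-175) - 16) = -24151 + (45850 - 16) = -24151 + 45834 = 21683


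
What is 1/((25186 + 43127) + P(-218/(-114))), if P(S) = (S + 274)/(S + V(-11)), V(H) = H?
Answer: 518/35370407 ≈ 1.4645e-5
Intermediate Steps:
P(S) = (274 + S)/(-11 + S) (P(S) = (S + 274)/(S - 11) = (274 + S)/(-11 + S))
1/((25186 + 43127) + P(-218/(-114))) = 1/((25186 + 43127) + (274 - 218/(-114))/(-11 - 218/(-114))) = 1/(68313 + (274 - 218*(-1/114))/(-11 - 218*(-1/114))) = 1/(68313 + (274 + 109/57)/(-11 + 109/57)) = 1/(68313 + (15727/57)/(-518/57)) = 1/(68313 - 57/518*15727/57) = 1/(68313 - 15727/518) = 1/(35370407/518) = 518/35370407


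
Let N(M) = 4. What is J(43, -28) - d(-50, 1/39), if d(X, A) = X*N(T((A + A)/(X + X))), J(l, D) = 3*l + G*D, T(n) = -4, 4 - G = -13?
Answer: -147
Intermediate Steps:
G = 17 (G = 4 - 1*(-13) = 4 + 13 = 17)
J(l, D) = 3*l + 17*D
d(X, A) = 4*X (d(X, A) = X*4 = 4*X)
J(43, -28) - d(-50, 1/39) = (3*43 + 17*(-28)) - 4*(-50) = (129 - 476) - 1*(-200) = -347 + 200 = -147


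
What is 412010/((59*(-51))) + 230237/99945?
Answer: -13495185439/100244835 ≈ -134.62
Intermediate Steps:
412010/((59*(-51))) + 230237/99945 = 412010/(-3009) + 230237*(1/99945) = 412010*(-1/3009) + 230237/99945 = -412010/3009 + 230237/99945 = -13495185439/100244835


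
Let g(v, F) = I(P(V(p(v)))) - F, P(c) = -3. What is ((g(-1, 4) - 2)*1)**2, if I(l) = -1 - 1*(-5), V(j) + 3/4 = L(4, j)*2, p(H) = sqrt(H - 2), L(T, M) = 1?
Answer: 4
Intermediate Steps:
p(H) = sqrt(-2 + H)
V(j) = 5/4 (V(j) = -3/4 + 1*2 = -3/4 + 2 = 5/4)
I(l) = 4 (I(l) = -1 + 5 = 4)
g(v, F) = 4 - F
((g(-1, 4) - 2)*1)**2 = (((4 - 1*4) - 2)*1)**2 = (((4 - 4) - 2)*1)**2 = ((0 - 2)*1)**2 = (-2*1)**2 = (-2)**2 = 4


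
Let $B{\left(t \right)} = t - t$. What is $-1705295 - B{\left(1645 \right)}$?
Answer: $-1705295$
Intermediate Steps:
$B{\left(t \right)} = 0$
$-1705295 - B{\left(1645 \right)} = -1705295 - 0 = -1705295 + 0 = -1705295$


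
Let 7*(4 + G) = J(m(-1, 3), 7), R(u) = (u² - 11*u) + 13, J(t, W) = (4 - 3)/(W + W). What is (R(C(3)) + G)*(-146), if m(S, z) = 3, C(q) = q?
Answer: 107237/49 ≈ 2188.5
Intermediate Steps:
J(t, W) = 1/(2*W)
R(u) = 13 + u² - 11*u
G = -391/98 (G = -4 + ((½)/7)/7 = -4 + ((½)*(⅐))/7 = -4 + (⅐)*(1/14) = -4 + 1/98 = -391/98 ≈ -3.9898)
(R(C(3)) + G)*(-146) = ((13 + 3² - 11*3) - 391/98)*(-146) = ((13 + 9 - 33) - 391/98)*(-146) = (-11 - 391/98)*(-146) = -1469/98*(-146) = 107237/49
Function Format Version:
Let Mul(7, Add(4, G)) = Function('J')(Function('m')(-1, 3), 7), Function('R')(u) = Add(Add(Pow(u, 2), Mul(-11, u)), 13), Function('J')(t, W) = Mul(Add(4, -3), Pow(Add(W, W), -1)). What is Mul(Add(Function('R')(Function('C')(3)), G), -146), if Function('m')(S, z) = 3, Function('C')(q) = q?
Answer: Rational(107237, 49) ≈ 2188.5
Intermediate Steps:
Function('J')(t, W) = Mul(Rational(1, 2), Pow(W, -1)) (Function('J')(t, W) = Mul(1, Pow(Mul(2, W), -1)) = Mul(1, Mul(Rational(1, 2), Pow(W, -1))) = Mul(Rational(1, 2), Pow(W, -1)))
Function('R')(u) = Add(13, Pow(u, 2), Mul(-11, u))
G = Rational(-391, 98) (G = Add(-4, Mul(Rational(1, 7), Mul(Rational(1, 2), Pow(7, -1)))) = Add(-4, Mul(Rational(1, 7), Mul(Rational(1, 2), Rational(1, 7)))) = Add(-4, Mul(Rational(1, 7), Rational(1, 14))) = Add(-4, Rational(1, 98)) = Rational(-391, 98) ≈ -3.9898)
Mul(Add(Function('R')(Function('C')(3)), G), -146) = Mul(Add(Add(13, Pow(3, 2), Mul(-11, 3)), Rational(-391, 98)), -146) = Mul(Add(Add(13, 9, -33), Rational(-391, 98)), -146) = Mul(Add(-11, Rational(-391, 98)), -146) = Mul(Rational(-1469, 98), -146) = Rational(107237, 49)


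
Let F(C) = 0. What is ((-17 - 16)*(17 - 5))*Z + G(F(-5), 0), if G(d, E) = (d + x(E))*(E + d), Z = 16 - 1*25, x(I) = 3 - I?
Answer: 3564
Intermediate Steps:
Z = -9 (Z = 16 - 25 = -9)
G(d, E) = (E + d)*(3 + d - E) (G(d, E) = (d + (3 - E))*(E + d) = (3 + d - E)*(E + d) = (E + d)*(3 + d - E))
((-17 - 16)*(17 - 5))*Z + G(F(-5), 0) = ((-17 - 16)*(17 - 5))*(-9) + (0² - 1*0² + 3*0 + 3*0) = -33*12*(-9) + (0 - 1*0 + 0 + 0) = -396*(-9) + (0 + 0 + 0 + 0) = 3564 + 0 = 3564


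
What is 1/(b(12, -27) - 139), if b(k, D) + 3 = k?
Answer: -1/130 ≈ -0.0076923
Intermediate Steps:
b(k, D) = -3 + k
1/(b(12, -27) - 139) = 1/((-3 + 12) - 139) = 1/(9 - 139) = 1/(-130) = -1/130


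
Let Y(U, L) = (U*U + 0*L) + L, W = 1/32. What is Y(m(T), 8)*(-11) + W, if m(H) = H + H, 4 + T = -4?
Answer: -92927/32 ≈ -2904.0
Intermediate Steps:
T = -8 (T = -4 - 4 = -8)
m(H) = 2*H
W = 1/32 ≈ 0.031250
Y(U, L) = L + U**2 (Y(U, L) = (U**2 + 0) + L = U**2 + L = L + U**2)
Y(m(T), 8)*(-11) + W = (8 + (2*(-8))**2)*(-11) + 1/32 = (8 + (-16)**2)*(-11) + 1/32 = (8 + 256)*(-11) + 1/32 = 264*(-11) + 1/32 = -2904 + 1/32 = -92927/32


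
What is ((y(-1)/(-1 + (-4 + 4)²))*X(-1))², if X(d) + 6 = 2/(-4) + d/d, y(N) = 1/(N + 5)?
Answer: 121/64 ≈ 1.8906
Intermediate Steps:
y(N) = 1/(5 + N)
X(d) = -11/2 (X(d) = -6 + (2/(-4) + d/d) = -6 + (2*(-¼) + 1) = -6 + (-½ + 1) = -6 + ½ = -11/2)
((y(-1)/(-1 + (-4 + 4)²))*X(-1))² = ((1/((-1 + (-4 + 4)²)*(5 - 1)))*(-11/2))² = ((1/(-1 + 0²*4))*(-11/2))² = (((¼)/(-1 + 0))*(-11/2))² = (((¼)/(-1))*(-11/2))² = (-1*¼*(-11/2))² = (-¼*(-11/2))² = (11/8)² = 121/64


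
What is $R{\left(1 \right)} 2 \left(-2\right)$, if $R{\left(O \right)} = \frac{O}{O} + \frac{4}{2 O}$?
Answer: $-12$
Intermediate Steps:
$R{\left(O \right)} = 1 + \frac{2}{O}$ ($R{\left(O \right)} = 1 + 4 \frac{1}{2 O} = 1 + \frac{2}{O}$)
$R{\left(1 \right)} 2 \left(-2\right) = \frac{2 + 1}{1} \cdot 2 \left(-2\right) = 1 \cdot 3 \cdot 2 \left(-2\right) = 3 \cdot 2 \left(-2\right) = 6 \left(-2\right) = -12$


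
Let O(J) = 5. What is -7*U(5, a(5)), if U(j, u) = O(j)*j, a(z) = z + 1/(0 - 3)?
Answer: -175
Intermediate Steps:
a(z) = -1/3 + z (a(z) = z + 1/(-3) = z - 1/3 = -1/3 + z)
U(j, u) = 5*j
-7*U(5, a(5)) = -35*5 = -7*25 = -175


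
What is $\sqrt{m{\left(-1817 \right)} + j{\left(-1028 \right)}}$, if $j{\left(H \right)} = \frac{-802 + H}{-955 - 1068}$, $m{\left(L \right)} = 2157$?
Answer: $\frac{3 \sqrt{3395343}}{119} \approx 46.453$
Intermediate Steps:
$j{\left(H \right)} = \frac{802}{2023} - \frac{H}{2023}$ ($j{\left(H \right)} = \frac{-802 + H}{-2023} = \left(-802 + H\right) \left(- \frac{1}{2023}\right) = \frac{802}{2023} - \frac{H}{2023}$)
$\sqrt{m{\left(-1817 \right)} + j{\left(-1028 \right)}} = \sqrt{2157 + \left(\frac{802}{2023} - - \frac{1028}{2023}\right)} = \sqrt{2157 + \left(\frac{802}{2023} + \frac{1028}{2023}\right)} = \sqrt{2157 + \frac{1830}{2023}} = \sqrt{\frac{4365441}{2023}} = \frac{3 \sqrt{3395343}}{119}$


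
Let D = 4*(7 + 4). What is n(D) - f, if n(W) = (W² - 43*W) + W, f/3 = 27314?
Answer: -81854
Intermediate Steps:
f = 81942 (f = 3*27314 = 81942)
D = 44 (D = 4*11 = 44)
n(W) = W² - 42*W
n(D) - f = 44*(-42 + 44) - 1*81942 = 44*2 - 81942 = 88 - 81942 = -81854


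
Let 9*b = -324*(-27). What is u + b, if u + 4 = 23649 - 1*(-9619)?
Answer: 34236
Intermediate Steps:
u = 33264 (u = -4 + (23649 - 1*(-9619)) = -4 + (23649 + 9619) = -4 + 33268 = 33264)
b = 972 (b = (-324*(-27))/9 = (1/9)*8748 = 972)
u + b = 33264 + 972 = 34236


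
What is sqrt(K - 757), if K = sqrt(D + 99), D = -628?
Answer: sqrt(-757 + 23*I) ≈ 0.4179 + 27.517*I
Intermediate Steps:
K = 23*I (K = sqrt(-628 + 99) = sqrt(-529) = 23*I ≈ 23.0*I)
sqrt(K - 757) = sqrt(23*I - 757) = sqrt(-757 + 23*I)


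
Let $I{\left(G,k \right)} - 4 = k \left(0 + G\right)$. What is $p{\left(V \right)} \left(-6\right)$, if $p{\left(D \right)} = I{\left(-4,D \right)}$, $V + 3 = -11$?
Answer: $-360$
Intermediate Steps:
$I{\left(G,k \right)} = 4 + G k$ ($I{\left(G,k \right)} = 4 + k \left(0 + G\right) = 4 + k G = 4 + G k$)
$V = -14$ ($V = -3 - 11 = -14$)
$p{\left(D \right)} = 4 - 4 D$
$p{\left(V \right)} \left(-6\right) = \left(4 - -56\right) \left(-6\right) = \left(4 + 56\right) \left(-6\right) = 60 \left(-6\right) = -360$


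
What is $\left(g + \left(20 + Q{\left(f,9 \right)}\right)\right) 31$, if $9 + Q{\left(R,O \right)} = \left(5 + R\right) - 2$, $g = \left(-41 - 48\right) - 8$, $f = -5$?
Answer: $-2728$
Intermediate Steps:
$g = -97$ ($g = -89 - 8 = -97$)
$Q{\left(R,O \right)} = -6 + R$ ($Q{\left(R,O \right)} = -9 + \left(\left(5 + R\right) - 2\right) = -9 + \left(3 + R\right) = -6 + R$)
$\left(g + \left(20 + Q{\left(f,9 \right)}\right)\right) 31 = \left(-97 + \left(20 - 11\right)\right) 31 = \left(-97 + 9\right) 31 = \left(-88\right) 31 = -2728$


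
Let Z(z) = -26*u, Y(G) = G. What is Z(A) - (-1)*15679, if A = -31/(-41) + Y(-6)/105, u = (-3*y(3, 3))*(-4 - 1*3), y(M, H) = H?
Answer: 14041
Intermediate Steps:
u = 63 (u = (-3*3)*(-4 - 1*3) = -9*(-4 - 3) = -9*(-7) = 63)
A = 1003/1435 (A = -31/(-41) - 6/105 = -31*(-1/41) - 6*1/105 = 31/41 - 2/35 = 1003/1435 ≈ 0.69895)
Z(z) = -1638 (Z(z) = -26*63 = -1638)
Z(A) - (-1)*15679 = -1638 - (-1)*15679 = -1638 - 1*(-15679) = -1638 + 15679 = 14041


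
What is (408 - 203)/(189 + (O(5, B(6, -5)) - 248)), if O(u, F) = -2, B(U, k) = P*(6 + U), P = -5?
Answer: -205/61 ≈ -3.3607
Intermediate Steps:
B(U, k) = -30 - 5*U (B(U, k) = -5*(6 + U) = -30 - 5*U)
(408 - 203)/(189 + (O(5, B(6, -5)) - 248)) = (408 - 203)/(189 + (-2 - 248)) = 205/(189 - 250) = 205/(-61) = 205*(-1/61) = -205/61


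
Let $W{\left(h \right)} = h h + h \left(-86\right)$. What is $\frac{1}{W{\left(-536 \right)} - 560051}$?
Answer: $- \frac{1}{226659} \approx -4.4119 \cdot 10^{-6}$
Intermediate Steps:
$W{\left(h \right)} = h^{2} - 86 h$
$\frac{1}{W{\left(-536 \right)} - 560051} = \frac{1}{- 536 \left(-86 - 536\right) - 560051} = \frac{1}{\left(-536\right) \left(-622\right) - 560051} = \frac{1}{333392 - 560051} = \frac{1}{-226659} = - \frac{1}{226659}$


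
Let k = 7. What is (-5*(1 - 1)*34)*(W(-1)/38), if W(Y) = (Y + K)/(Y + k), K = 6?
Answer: 0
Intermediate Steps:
W(Y) = (6 + Y)/(7 + Y) (W(Y) = (Y + 6)/(Y + 7) = (6 + Y)/(7 + Y))
(-5*(1 - 1)*34)*(W(-1)/38) = (-5*(1 - 1)*34)*(((6 - 1)/(7 - 1))/38) = (-5*0*34)*((5/6)*(1/38)) = (0*34)*(((⅙)*5)*(1/38)) = 0*((⅚)*(1/38)) = 0*(5/228) = 0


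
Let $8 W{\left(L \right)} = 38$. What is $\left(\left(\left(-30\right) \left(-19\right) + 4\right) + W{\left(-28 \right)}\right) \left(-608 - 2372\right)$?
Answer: $-1724675$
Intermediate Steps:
$W{\left(L \right)} = \frac{19}{4}$ ($W{\left(L \right)} = \frac{1}{8} \cdot 38 = \frac{19}{4}$)
$\left(\left(\left(-30\right) \left(-19\right) + 4\right) + W{\left(-28 \right)}\right) \left(-608 - 2372\right) = \left(\left(\left(-30\right) \left(-19\right) + 4\right) + \frac{19}{4}\right) \left(-608 - 2372\right) = \left(\left(570 + 4\right) + \frac{19}{4}\right) \left(-2980\right) = \left(574 + \frac{19}{4}\right) \left(-2980\right) = \frac{2315}{4} \left(-2980\right) = -1724675$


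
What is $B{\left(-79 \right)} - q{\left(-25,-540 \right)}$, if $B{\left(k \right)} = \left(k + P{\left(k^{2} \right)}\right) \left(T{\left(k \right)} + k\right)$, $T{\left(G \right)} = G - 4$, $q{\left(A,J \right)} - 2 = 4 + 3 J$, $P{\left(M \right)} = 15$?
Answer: $11982$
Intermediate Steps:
$q{\left(A,J \right)} = 6 + 3 J$ ($q{\left(A,J \right)} = 2 + \left(4 + 3 J\right) = 6 + 3 J$)
$T{\left(G \right)} = -4 + G$
$B{\left(k \right)} = \left(-4 + 2 k\right) \left(15 + k\right)$ ($B{\left(k \right)} = \left(k + 15\right) \left(\left(-4 + k\right) + k\right) = \left(15 + k\right) \left(-4 + 2 k\right) = \left(-4 + 2 k\right) \left(15 + k\right)$)
$B{\left(-79 \right)} - q{\left(-25,-540 \right)} = \left(-60 + 2 \left(-79\right)^{2} + 26 \left(-79\right)\right) - \left(6 + 3 \left(-540\right)\right) = \left(-60 + 2 \cdot 6241 - 2054\right) - \left(6 - 1620\right) = \left(-60 + 12482 - 2054\right) - -1614 = 10368 + 1614 = 11982$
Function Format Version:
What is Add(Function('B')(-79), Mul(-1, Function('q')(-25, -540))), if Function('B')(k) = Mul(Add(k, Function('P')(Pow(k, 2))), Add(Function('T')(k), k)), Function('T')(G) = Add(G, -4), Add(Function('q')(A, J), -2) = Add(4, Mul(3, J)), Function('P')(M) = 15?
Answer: 11982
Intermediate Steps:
Function('q')(A, J) = Add(6, Mul(3, J)) (Function('q')(A, J) = Add(2, Add(4, Mul(3, J))) = Add(6, Mul(3, J)))
Function('T')(G) = Add(-4, G)
Function('B')(k) = Mul(Add(-4, Mul(2, k)), Add(15, k)) (Function('B')(k) = Mul(Add(k, 15), Add(Add(-4, k), k)) = Mul(Add(15, k), Add(-4, Mul(2, k))) = Mul(Add(-4, Mul(2, k)), Add(15, k)))
Add(Function('B')(-79), Mul(-1, Function('q')(-25, -540))) = Add(Add(-60, Mul(2, Pow(-79, 2)), Mul(26, -79)), Mul(-1, Add(6, Mul(3, -540)))) = Add(Add(-60, Mul(2, 6241), -2054), Mul(-1, Add(6, -1620))) = Add(Add(-60, 12482, -2054), Mul(-1, -1614)) = Add(10368, 1614) = 11982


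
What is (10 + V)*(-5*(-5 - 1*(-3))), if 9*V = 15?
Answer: 350/3 ≈ 116.67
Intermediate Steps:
V = 5/3 (V = (1/9)*15 = 5/3 ≈ 1.6667)
(10 + V)*(-5*(-5 - 1*(-3))) = (10 + 5/3)*(-5*(-5 - 1*(-3))) = 35*(-5*(-5 + 3))/3 = 35*(-5*(-2))/3 = (35/3)*10 = 350/3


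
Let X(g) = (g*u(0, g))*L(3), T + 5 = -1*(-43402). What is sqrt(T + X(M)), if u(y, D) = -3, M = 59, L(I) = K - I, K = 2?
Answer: sqrt(43574) ≈ 208.74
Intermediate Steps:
T = 43397 (T = -5 - 1*(-43402) = -5 + 43402 = 43397)
L(I) = 2 - I
X(g) = 3*g (X(g) = (g*(-3))*(2 - 1*3) = (-3*g)*(2 - 3) = -3*g*(-1) = 3*g)
sqrt(T + X(M)) = sqrt(43397 + 3*59) = sqrt(43397 + 177) = sqrt(43574)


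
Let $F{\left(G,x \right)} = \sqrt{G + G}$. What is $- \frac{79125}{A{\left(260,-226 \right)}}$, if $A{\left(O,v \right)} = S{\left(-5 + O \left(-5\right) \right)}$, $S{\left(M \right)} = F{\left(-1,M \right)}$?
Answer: $\frac{79125 i \sqrt{2}}{2} \approx 55950.0 i$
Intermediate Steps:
$F{\left(G,x \right)} = \sqrt{2} \sqrt{G}$ ($F{\left(G,x \right)} = \sqrt{2 G} = \sqrt{2} \sqrt{G}$)
$S{\left(M \right)} = i \sqrt{2}$ ($S{\left(M \right)} = \sqrt{2} \sqrt{-1} = \sqrt{2} i = i \sqrt{2}$)
$A{\left(O,v \right)} = i \sqrt{2}$
$- \frac{79125}{A{\left(260,-226 \right)}} = - \frac{79125}{i \sqrt{2}} = - 79125 \left(- \frac{i \sqrt{2}}{2}\right) = \frac{79125 i \sqrt{2}}{2}$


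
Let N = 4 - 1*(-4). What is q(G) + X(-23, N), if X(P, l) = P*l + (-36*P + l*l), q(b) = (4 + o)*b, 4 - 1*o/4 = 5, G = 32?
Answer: 708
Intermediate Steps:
N = 8 (N = 4 + 4 = 8)
o = -4 (o = 16 - 4*5 = 16 - 20 = -4)
q(b) = 0 (q(b) = (4 - 4)*b = 0*b = 0)
X(P, l) = l**2 - 36*P + P*l (X(P, l) = P*l + (-36*P + l**2) = P*l + (l**2 - 36*P) = l**2 - 36*P + P*l)
q(G) + X(-23, N) = 0 + (8**2 - 36*(-23) - 23*8) = 0 + (64 + 828 - 184) = 0 + 708 = 708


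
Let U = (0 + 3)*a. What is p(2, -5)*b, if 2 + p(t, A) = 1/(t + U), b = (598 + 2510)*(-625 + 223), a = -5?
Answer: 33734232/13 ≈ 2.5949e+6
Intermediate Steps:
U = -15 (U = (0 + 3)*(-5) = 3*(-5) = -15)
b = -1249416 (b = 3108*(-402) = -1249416)
p(t, A) = -2 + 1/(-15 + t) (p(t, A) = -2 + 1/(t - 15) = -2 + 1/(-15 + t))
p(2, -5)*b = ((31 - 2*2)/(-15 + 2))*(-1249416) = ((31 - 4)/(-13))*(-1249416) = -1/13*27*(-1249416) = -27/13*(-1249416) = 33734232/13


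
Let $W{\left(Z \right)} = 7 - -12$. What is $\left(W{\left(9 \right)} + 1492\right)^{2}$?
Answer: $2283121$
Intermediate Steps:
$W{\left(Z \right)} = 19$ ($W{\left(Z \right)} = 7 + 12 = 19$)
$\left(W{\left(9 \right)} + 1492\right)^{2} = \left(19 + 1492\right)^{2} = 1511^{2} = 2283121$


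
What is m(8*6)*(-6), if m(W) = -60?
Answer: 360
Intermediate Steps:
m(8*6)*(-6) = -60*(-6) = 360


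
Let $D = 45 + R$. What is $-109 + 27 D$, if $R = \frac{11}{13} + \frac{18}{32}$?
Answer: $\frac{237959}{208} \approx 1144.0$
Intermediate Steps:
$R = \frac{293}{208}$ ($R = 11 \cdot \frac{1}{13} + 18 \cdot \frac{1}{32} = \frac{11}{13} + \frac{9}{16} = \frac{293}{208} \approx 1.4087$)
$D = \frac{9653}{208}$ ($D = 45 + \frac{293}{208} = \frac{9653}{208} \approx 46.409$)
$-109 + 27 D = -109 + 27 \cdot \frac{9653}{208} = -109 + \frac{260631}{208} = \frac{237959}{208}$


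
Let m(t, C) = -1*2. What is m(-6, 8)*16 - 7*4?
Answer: -60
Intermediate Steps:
m(t, C) = -2
m(-6, 8)*16 - 7*4 = -2*16 - 7*4 = -32 - 28 = -60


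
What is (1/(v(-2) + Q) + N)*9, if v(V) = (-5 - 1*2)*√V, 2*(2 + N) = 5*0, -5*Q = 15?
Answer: 63*(I - 2*√2)/(-3*I + 7*√2) ≈ -18.252 + 0.83267*I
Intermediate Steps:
Q = -3 (Q = -⅕*15 = -3)
N = -2 (N = -2 + (5*0)/2 = -2 + (½)*0 = -2 + 0 = -2)
v(V) = -7*√V (v(V) = (-5 - 2)*√V = -7*√V)
(1/(v(-2) + Q) + N)*9 = (1/(-7*I*√2 - 3) - 2)*9 = (1/(-3 - 7*I*√2) - 2)*9 = (-2 + 1/(-3 - 7*I*√2))*9 = -18 + 9/(-3 - 7*I*√2)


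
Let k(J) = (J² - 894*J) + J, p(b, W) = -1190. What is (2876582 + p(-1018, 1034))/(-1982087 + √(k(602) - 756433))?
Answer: -356204818944/245541862949 - 179712*I*√931615/245541862949 ≈ -1.4507 - 0.00070643*I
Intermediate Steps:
k(J) = J² - 893*J
(2876582 + p(-1018, 1034))/(-1982087 + √(k(602) - 756433)) = (2876582 - 1190)/(-1982087 + √(602*(-893 + 602) - 756433)) = 2875392/(-1982087 + √(602*(-291) - 756433)) = 2875392/(-1982087 + √(-175182 - 756433)) = 2875392/(-1982087 + √(-931615)) = 2875392/(-1982087 + I*√931615)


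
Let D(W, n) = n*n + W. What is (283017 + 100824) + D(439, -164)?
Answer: 411176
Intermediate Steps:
D(W, n) = W + n**2 (D(W, n) = n**2 + W = W + n**2)
(283017 + 100824) + D(439, -164) = (283017 + 100824) + (439 + (-164)**2) = 383841 + (439 + 26896) = 383841 + 27335 = 411176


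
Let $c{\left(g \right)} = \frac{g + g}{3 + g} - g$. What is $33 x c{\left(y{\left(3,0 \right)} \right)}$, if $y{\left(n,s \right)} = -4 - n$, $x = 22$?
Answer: $7623$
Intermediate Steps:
$c{\left(g \right)} = - g + \frac{2 g}{3 + g}$ ($c{\left(g \right)} = \frac{2 g}{3 + g} - g = - g + \frac{2 g}{3 + g}$)
$33 x c{\left(y{\left(3,0 \right)} \right)} = 33 \cdot 22 \left(- \frac{\left(-4 - 3\right) \left(1 - 7\right)}{3 - 7}\right) = 726 \left(- \frac{\left(-4 - 3\right) \left(1 - 7\right)}{3 - 7}\right) = 726 \left(\left(-1\right) \left(-7\right) \frac{1}{3 - 7} \left(1 - 7\right)\right) = 726 \left(\left(-1\right) \left(-7\right) \frac{1}{-4} \left(-6\right)\right) = 726 \left(\left(-1\right) \left(-7\right) \left(- \frac{1}{4}\right) \left(-6\right)\right) = 726 \cdot \frac{21}{2} = 7623$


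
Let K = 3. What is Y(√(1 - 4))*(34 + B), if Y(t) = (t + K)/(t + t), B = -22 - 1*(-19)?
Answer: 31/2 - 31*I*√3/2 ≈ 15.5 - 26.847*I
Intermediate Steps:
B = -3 (B = -22 + 19 = -3)
Y(t) = (3 + t)/(2*t) (Y(t) = (t + 3)/(t + t) = (3 + t)/((2*t)) = (3 + t)*(1/(2*t)) = (3 + t)/(2*t))
Y(√(1 - 4))*(34 + B) = ((3 + √(1 - 4))/(2*(√(1 - 4))))*(34 - 3) = ((3 + √(-3))/(2*(√(-3))))*31 = ((3 + I*√3)/(2*((I*√3))))*31 = ((-I*√3/3)*(3 + I*√3)/2)*31 = -I*√3*(3 + I*√3)/6*31 = -31*I*√3*(3 + I*√3)/6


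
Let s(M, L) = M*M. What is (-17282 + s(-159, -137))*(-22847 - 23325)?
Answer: -369329828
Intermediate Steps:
s(M, L) = M²
(-17282 + s(-159, -137))*(-22847 - 23325) = (-17282 + (-159)²)*(-22847 - 23325) = (-17282 + 25281)*(-46172) = 7999*(-46172) = -369329828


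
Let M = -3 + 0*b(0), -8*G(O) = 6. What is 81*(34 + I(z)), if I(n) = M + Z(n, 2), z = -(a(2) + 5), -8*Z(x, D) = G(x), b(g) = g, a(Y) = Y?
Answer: 80595/32 ≈ 2518.6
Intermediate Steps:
G(O) = -¾ (G(O) = -⅛*6 = -¾)
Z(x, D) = 3/32 (Z(x, D) = -⅛*(-¾) = 3/32)
M = -3 (M = -3 + 0*0 = -3 + 0 = -3)
z = -7 (z = -(2 + 5) = -1*7 = -7)
I(n) = -93/32 (I(n) = -3 + 3/32 = -93/32)
81*(34 + I(z)) = 81*(34 - 93/32) = 81*(995/32) = 80595/32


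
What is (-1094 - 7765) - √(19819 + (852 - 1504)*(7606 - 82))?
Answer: -8859 - I*√4885829 ≈ -8859.0 - 2210.4*I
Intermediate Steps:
(-1094 - 7765) - √(19819 + (852 - 1504)*(7606 - 82)) = -8859 - √(19819 - 652*7524) = -8859 - √(19819 - 4905648) = -8859 - √(-4885829) = -8859 - I*√4885829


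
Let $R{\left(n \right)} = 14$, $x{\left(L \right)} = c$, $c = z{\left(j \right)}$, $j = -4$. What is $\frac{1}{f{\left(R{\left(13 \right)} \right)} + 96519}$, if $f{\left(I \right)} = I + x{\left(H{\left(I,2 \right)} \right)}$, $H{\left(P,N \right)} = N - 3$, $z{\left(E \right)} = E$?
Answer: $\frac{1}{96529} \approx 1.036 \cdot 10^{-5}$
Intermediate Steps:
$c = -4$
$H{\left(P,N \right)} = -3 + N$
$x{\left(L \right)} = -4$
$f{\left(I \right)} = -4 + I$ ($f{\left(I \right)} = I - 4 = -4 + I$)
$\frac{1}{f{\left(R{\left(13 \right)} \right)} + 96519} = \frac{1}{\left(-4 + 14\right) + 96519} = \frac{1}{10 + 96519} = \frac{1}{96529}$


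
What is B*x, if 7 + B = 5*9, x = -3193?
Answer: -121334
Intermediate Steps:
B = 38 (B = -7 + 5*9 = -7 + 45 = 38)
B*x = 38*(-3193) = -121334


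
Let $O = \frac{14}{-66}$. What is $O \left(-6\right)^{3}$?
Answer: $\frac{504}{11} \approx 45.818$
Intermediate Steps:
$O = - \frac{7}{33}$ ($O = 14 \left(- \frac{1}{66}\right) = - \frac{7}{33} \approx -0.21212$)
$O \left(-6\right)^{3} = - \frac{7 \left(-6\right)^{3}}{33} = \left(- \frac{7}{33}\right) \left(-216\right) = \frac{504}{11}$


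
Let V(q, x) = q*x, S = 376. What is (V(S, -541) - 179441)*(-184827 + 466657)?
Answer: -107900588310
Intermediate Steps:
(V(S, -541) - 179441)*(-184827 + 466657) = (376*(-541) - 179441)*(-184827 + 466657) = (-203416 - 179441)*281830 = -382857*281830 = -107900588310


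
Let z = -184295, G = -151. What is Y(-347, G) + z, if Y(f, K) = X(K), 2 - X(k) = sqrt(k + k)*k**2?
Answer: -184293 - 22801*I*sqrt(302) ≈ -1.8429e+5 - 3.9624e+5*I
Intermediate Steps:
X(k) = 2 - sqrt(2)*k**(5/2) (X(k) = 2 - sqrt(k + k)*k**2 = 2 - sqrt(2*k)*k**2 = 2 - sqrt(2)*sqrt(k)*k**2 = 2 - sqrt(2)*k**(5/2))
Y(f, K) = 2 - sqrt(2)*K**(5/2)
Y(-347, G) + z = (2 - sqrt(2)*(-151)**(5/2)) - 184295 = (2 - sqrt(2)*22801*I*sqrt(151)) - 184295 = (2 - 22801*I*sqrt(302)) - 184295 = -184293 - 22801*I*sqrt(302)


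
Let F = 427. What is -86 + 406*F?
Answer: 173276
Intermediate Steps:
-86 + 406*F = -86 + 406*427 = -86 + 173362 = 173276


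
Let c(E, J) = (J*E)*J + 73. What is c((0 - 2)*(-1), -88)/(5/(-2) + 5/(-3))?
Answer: -93366/25 ≈ -3734.6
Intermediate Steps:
c(E, J) = 73 + E*J² (c(E, J) = (E*J)*J + 73 = E*J² + 73 = 73 + E*J²)
c((0 - 2)*(-1), -88)/(5/(-2) + 5/(-3)) = (73 + ((0 - 2)*(-1))*(-88)²)/(5/(-2) + 5/(-3)) = (73 - 2*(-1)*7744)/(5*(-½) + 5*(-⅓)) = (73 + 2*7744)/(-5/2 - 5/3) = (73 + 15488)/(-25/6) = -6/25*15561 = -93366/25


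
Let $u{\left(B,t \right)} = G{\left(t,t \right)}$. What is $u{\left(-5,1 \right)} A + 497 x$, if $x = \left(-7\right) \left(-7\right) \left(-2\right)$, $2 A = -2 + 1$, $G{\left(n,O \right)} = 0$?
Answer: $-48706$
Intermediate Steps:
$u{\left(B,t \right)} = 0$
$A = - \frac{1}{2}$ ($A = \frac{-2 + 1}{2} = \frac{1}{2} \left(-1\right) = - \frac{1}{2} \approx -0.5$)
$x = -98$ ($x = 49 \left(-2\right) = -98$)
$u{\left(-5,1 \right)} A + 497 x = 0 \left(- \frac{1}{2}\right) + 497 \left(-98\right) = 0 - 48706 = -48706$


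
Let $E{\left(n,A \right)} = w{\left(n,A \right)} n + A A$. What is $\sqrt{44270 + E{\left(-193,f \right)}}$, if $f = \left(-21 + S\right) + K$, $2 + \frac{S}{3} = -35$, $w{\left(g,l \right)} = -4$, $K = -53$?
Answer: $\sqrt{79267} \approx 281.54$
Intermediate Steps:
$S = -111$ ($S = -6 + 3 \left(-35\right) = -6 - 105 = -111$)
$f = -185$ ($f = \left(-21 - 111\right) - 53 = -132 - 53 = -185$)
$E{\left(n,A \right)} = A^{2} - 4 n$ ($E{\left(n,A \right)} = - 4 n + A A = - 4 n + A^{2} = A^{2} - 4 n$)
$\sqrt{44270 + E{\left(-193,f \right)}} = \sqrt{44270 + \left(\left(-185\right)^{2} - -772\right)} = \sqrt{44270 + \left(34225 + 772\right)} = \sqrt{44270 + 34997} = \sqrt{79267}$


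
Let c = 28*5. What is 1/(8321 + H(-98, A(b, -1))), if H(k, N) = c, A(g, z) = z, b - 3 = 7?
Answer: 1/8461 ≈ 0.00011819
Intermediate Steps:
b = 10 (b = 3 + 7 = 10)
c = 140
H(k, N) = 140
1/(8321 + H(-98, A(b, -1))) = 1/(8321 + 140) = 1/8461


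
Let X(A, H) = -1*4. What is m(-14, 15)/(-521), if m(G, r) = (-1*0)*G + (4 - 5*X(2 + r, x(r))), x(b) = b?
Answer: -24/521 ≈ -0.046065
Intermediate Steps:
X(A, H) = -4
m(G, r) = 24 (m(G, r) = (-1*0)*G + (4 - 5*(-4)) = 0*G + (4 + 20) = 0 + 24 = 24)
m(-14, 15)/(-521) = 24/(-521) = 24*(-1/521) = -24/521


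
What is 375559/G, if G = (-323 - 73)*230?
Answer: -375559/91080 ≈ -4.1234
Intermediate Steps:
G = -91080 (G = -396*230 = -91080)
375559/G = 375559/(-91080) = 375559*(-1/91080) = -375559/91080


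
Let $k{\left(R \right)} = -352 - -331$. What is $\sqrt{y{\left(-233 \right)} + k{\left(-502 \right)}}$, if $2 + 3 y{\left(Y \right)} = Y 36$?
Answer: $\frac{i \sqrt{25359}}{3} \approx 53.082 i$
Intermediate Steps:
$y{\left(Y \right)} = - \frac{2}{3} + 12 Y$ ($y{\left(Y \right)} = - \frac{2}{3} + \frac{Y 36}{3} = - \frac{2}{3} + \frac{36 Y}{3} = - \frac{2}{3} + 12 Y$)
$k{\left(R \right)} = -21$ ($k{\left(R \right)} = -352 + 331 = -21$)
$\sqrt{y{\left(-233 \right)} + k{\left(-502 \right)}} = \sqrt{\left(- \frac{2}{3} + 12 \left(-233\right)\right) - 21} = \sqrt{\left(- \frac{2}{3} - 2796\right) - 21} = \sqrt{- \frac{8390}{3} - 21} = \sqrt{- \frac{8453}{3}} = \frac{i \sqrt{25359}}{3}$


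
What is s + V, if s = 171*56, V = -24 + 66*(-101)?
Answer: 2886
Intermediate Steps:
V = -6690 (V = -24 - 6666 = -6690)
s = 9576
s + V = 9576 - 6690 = 2886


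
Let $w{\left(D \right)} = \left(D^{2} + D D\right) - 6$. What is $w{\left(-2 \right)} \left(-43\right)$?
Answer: $-86$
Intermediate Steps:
$w{\left(D \right)} = -6 + 2 D^{2}$ ($w{\left(D \right)} = \left(D^{2} + D^{2}\right) - 6 = 2 D^{2} - 6 = -6 + 2 D^{2}$)
$w{\left(-2 \right)} \left(-43\right) = \left(-6 + 2 \left(-2\right)^{2}\right) \left(-43\right) = \left(-6 + 2 \cdot 4\right) \left(-43\right) = \left(-6 + 8\right) \left(-43\right) = 2 \left(-43\right) = -86$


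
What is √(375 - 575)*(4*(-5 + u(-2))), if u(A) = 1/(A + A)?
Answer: -210*I*√2 ≈ -296.98*I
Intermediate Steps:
u(A) = 1/(2*A)
√(375 - 575)*(4*(-5 + u(-2))) = √(375 - 575)*(4*(-5 + (½)/(-2))) = √(-200)*(4*(-5 + (½)*(-½))) = (10*I*√2)*(4*(-5 - ¼)) = (10*I*√2)*(4*(-21/4)) = (10*I*√2)*(-21) = -210*I*√2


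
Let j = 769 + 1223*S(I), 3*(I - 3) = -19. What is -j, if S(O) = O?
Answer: 9923/3 ≈ 3307.7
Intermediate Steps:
I = -10/3 (I = 3 + (1/3)*(-19) = 3 - 19/3 = -10/3 ≈ -3.3333)
j = -9923/3 (j = 769 + 1223*(-10/3) = 769 - 12230/3 = -9923/3 ≈ -3307.7)
-j = -1*(-9923/3) = 9923/3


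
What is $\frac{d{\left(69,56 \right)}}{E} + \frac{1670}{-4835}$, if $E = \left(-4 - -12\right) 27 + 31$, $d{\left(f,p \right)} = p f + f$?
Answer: $\frac{195827}{12571} \approx 15.578$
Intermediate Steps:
$d{\left(f,p \right)} = f + f p$ ($d{\left(f,p \right)} = f p + f = f + f p$)
$E = 247$ ($E = \left(-4 + 12\right) 27 + 31 = 8 \cdot 27 + 31 = 216 + 31 = 247$)
$\frac{d{\left(69,56 \right)}}{E} + \frac{1670}{-4835} = \frac{69 \left(1 + 56\right)}{247} + \frac{1670}{-4835} = 69 \cdot 57 \cdot \frac{1}{247} + 1670 \left(- \frac{1}{4835}\right) = 3933 \cdot \frac{1}{247} - \frac{334}{967} = \frac{207}{13} - \frac{334}{967} = \frac{195827}{12571}$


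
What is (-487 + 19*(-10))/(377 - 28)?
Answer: -677/349 ≈ -1.9398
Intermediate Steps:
(-487 + 19*(-10))/(377 - 28) = (-487 - 190)/349 = -677*1/349 = -677/349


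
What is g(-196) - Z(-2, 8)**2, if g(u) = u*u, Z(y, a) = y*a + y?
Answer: 38092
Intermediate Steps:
Z(y, a) = y + a*y (Z(y, a) = a*y + y = y + a*y)
g(u) = u**2
g(-196) - Z(-2, 8)**2 = (-196)**2 - (-2*(1 + 8))**2 = 38416 - (-2*9)**2 = 38416 - 1*(-18)**2 = 38416 - 1*324 = 38416 - 324 = 38092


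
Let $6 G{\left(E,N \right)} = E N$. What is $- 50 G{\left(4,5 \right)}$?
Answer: $- \frac{500}{3} \approx -166.67$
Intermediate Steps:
$G{\left(E,N \right)} = \frac{E N}{6}$
$- 50 G{\left(4,5 \right)} = - 50 \cdot \frac{1}{6} \cdot 4 \cdot 5 = \left(-50\right) \frac{10}{3} = - \frac{500}{3}$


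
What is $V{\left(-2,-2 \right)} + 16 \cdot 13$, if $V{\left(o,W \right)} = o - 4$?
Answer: $202$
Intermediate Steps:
$V{\left(o,W \right)} = -4 + o$
$V{\left(-2,-2 \right)} + 16 \cdot 13 = \left(-4 - 2\right) + 16 \cdot 13 = -6 + 208 = 202$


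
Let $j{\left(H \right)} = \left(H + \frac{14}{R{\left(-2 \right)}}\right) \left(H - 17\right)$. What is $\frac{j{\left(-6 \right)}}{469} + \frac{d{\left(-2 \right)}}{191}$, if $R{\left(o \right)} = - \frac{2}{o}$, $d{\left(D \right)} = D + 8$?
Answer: $- \frac{32330}{89579} \approx -0.36091$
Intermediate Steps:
$d{\left(D \right)} = 8 + D$
$j{\left(H \right)} = \left(-17 + H\right) \left(14 + H\right)$ ($j{\left(H \right)} = \left(H + \frac{14}{\left(-2\right) \frac{1}{-2}}\right) \left(H - 17\right) = \left(H + \frac{14}{\left(-2\right) \left(- \frac{1}{2}\right)}\right) \left(-17 + H\right) = \left(H + \frac{14}{1}\right) \left(-17 + H\right) = \left(H + 14 \cdot 1\right) \left(-17 + H\right) = \left(H + 14\right) \left(-17 + H\right) = \left(14 + H\right) \left(-17 + H\right) = \left(-17 + H\right) \left(14 + H\right)$)
$\frac{j{\left(-6 \right)}}{469} + \frac{d{\left(-2 \right)}}{191} = \frac{-238 + \left(-6\right)^{2} - -18}{469} + \frac{8 - 2}{191} = \left(-238 + 36 + 18\right) \frac{1}{469} + 6 \cdot \frac{1}{191} = \left(-184\right) \frac{1}{469} + \frac{6}{191} = - \frac{184}{469} + \frac{6}{191} = - \frac{32330}{89579}$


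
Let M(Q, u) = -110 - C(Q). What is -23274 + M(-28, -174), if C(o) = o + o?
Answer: -23328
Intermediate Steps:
C(o) = 2*o
M(Q, u) = -110 - 2*Q
-23274 + M(-28, -174) = -23274 + (-110 - 2*(-28)) = -23274 + (-110 + 56) = -23274 - 54 = -23328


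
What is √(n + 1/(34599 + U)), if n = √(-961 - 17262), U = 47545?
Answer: √(5134 + 421727296*I*√18223)/20536 ≈ 8.2156 + 8.2156*I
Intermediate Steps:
n = I*√18223 (n = √(-18223) = I*√18223 ≈ 134.99*I)
√(n + 1/(34599 + U)) = √(I*√18223 + 1/(34599 + 47545)) = √(I*√18223 + 1/82144) = √(1/82144 + I*√18223)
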